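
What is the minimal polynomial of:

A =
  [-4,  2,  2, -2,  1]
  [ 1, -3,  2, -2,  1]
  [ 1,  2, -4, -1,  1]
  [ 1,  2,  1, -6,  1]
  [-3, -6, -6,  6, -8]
x^2 + 10*x + 25

The characteristic polynomial is χ_A(x) = (x + 5)^5, so the eigenvalues are known. The minimal polynomial is
  m_A(x) = Π_λ (x − λ)^{k_λ}
where k_λ is the size of the *largest* Jordan block for λ (equivalently, the smallest k with (A − λI)^k v = 0 for every generalised eigenvector v of λ).

  λ = -5: largest Jordan block has size 2, contributing (x + 5)^2

So m_A(x) = (x + 5)^2 = x^2 + 10*x + 25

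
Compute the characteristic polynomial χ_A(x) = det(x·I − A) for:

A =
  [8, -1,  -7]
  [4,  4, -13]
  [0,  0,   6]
x^3 - 18*x^2 + 108*x - 216

Expanding det(x·I − A) (e.g. by cofactor expansion or by noting that A is similar to its Jordan form J, which has the same characteristic polynomial as A) gives
  χ_A(x) = x^3 - 18*x^2 + 108*x - 216
which factors as (x - 6)^3. The eigenvalues (with algebraic multiplicities) are λ = 6 with multiplicity 3.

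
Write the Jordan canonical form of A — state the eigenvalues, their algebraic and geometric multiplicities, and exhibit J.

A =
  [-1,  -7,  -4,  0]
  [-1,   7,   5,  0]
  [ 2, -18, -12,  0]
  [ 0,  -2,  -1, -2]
J_3(-2) ⊕ J_1(-2)

The characteristic polynomial is
  det(x·I − A) = x^4 + 8*x^3 + 24*x^2 + 32*x + 16 = (x + 2)^4

Eigenvalues and multiplicities (the geometric multiplicity of λ is n − rank(A − λI), which equals the number of Jordan blocks for λ):
  λ = -2: algebraic multiplicity = 4, geometric multiplicity = 2

Determining the block sizes for each eigenvalue:
  λ = -2: with am = 4 and gm = 2, the partition is not yet determined (e.g. several partitions of 4 into 2 parts exist). Let N = A − (-2)·I. Computing rank(N^1) = 2, rank(N^2) = 1, rank(N^3) = 0; the number of blocks of size ≥ j is rank(N^{j−1}) − rank(N^j), giving [2, 1, 1]. So we have 1 block(s) of size 3, 1 block(s) of size 1 → block sizes [3, 1]

Assembling the blocks gives a Jordan form
J =
  [-2,  1,  0,  0]
  [ 0, -2,  1,  0]
  [ 0,  0, -2,  0]
  [ 0,  0,  0, -2]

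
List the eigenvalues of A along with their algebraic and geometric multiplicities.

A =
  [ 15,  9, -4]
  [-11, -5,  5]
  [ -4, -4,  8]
λ = 6: alg = 3, geom = 1

Step 1 — factor the characteristic polynomial to read off the algebraic multiplicities:
  χ_A(x) = (x - 6)^3

Step 2 — compute geometric multiplicities via the rank-nullity identity g(λ) = n − rank(A − λI):
  rank(A − (6)·I) = 2, so dim ker(A − (6)·I) = n − 2 = 1

Summary:
  λ = 6: algebraic multiplicity = 3, geometric multiplicity = 1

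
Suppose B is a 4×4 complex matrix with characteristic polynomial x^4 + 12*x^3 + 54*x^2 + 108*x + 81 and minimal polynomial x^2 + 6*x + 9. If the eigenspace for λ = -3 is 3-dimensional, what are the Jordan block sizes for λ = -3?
Block sizes for λ = -3: [2, 1, 1]

Step 1 — from the characteristic polynomial, algebraic multiplicity of λ = -3 is 4. From dim ker(B − (-3)·I) = 3, there are exactly 3 Jordan blocks for λ = -3.
Step 2 — from the minimal polynomial, the factor (x + 3)^2 tells us the largest block for λ = -3 has size 2.
Step 3 — with total size 4, 3 blocks, and largest block 2, the block sizes (in nonincreasing order) are [2, 1, 1].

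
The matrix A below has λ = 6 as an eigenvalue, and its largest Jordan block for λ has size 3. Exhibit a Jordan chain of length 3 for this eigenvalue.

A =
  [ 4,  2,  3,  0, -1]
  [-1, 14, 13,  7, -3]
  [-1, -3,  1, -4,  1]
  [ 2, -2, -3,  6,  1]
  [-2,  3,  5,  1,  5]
A Jordan chain for λ = 6 of length 3:
v_1 = (1, 1, 0, -1, 0)ᵀ
v_2 = (-2, -1, -1, 2, -2)ᵀ
v_3 = (1, 0, 0, 0, 0)ᵀ

Let N = A − (6)·I. We want v_3 with N^3 v_3 = 0 but N^2 v_3 ≠ 0; then v_{j-1} := N · v_j for j = 3, …, 2.

Pick v_3 = (1, 0, 0, 0, 0)ᵀ.
Then v_2 = N · v_3 = (-2, -1, -1, 2, -2)ᵀ.
Then v_1 = N · v_2 = (1, 1, 0, -1, 0)ᵀ.

Sanity check: (A − (6)·I) v_1 = (0, 0, 0, 0, 0)ᵀ = 0. ✓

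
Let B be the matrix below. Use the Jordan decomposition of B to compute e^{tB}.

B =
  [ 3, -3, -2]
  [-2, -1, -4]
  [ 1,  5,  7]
e^{tB} =
  [2*t^2*exp(3*t) + exp(3*t), t^2*exp(3*t) - 3*t*exp(3*t), 2*t^2*exp(3*t) - 2*t*exp(3*t)]
  [2*t^2*exp(3*t) - 2*t*exp(3*t), t^2*exp(3*t) - 4*t*exp(3*t) + exp(3*t), 2*t^2*exp(3*t) - 4*t*exp(3*t)]
  [-3*t^2*exp(3*t) + t*exp(3*t), -3*t^2*exp(3*t)/2 + 5*t*exp(3*t), -3*t^2*exp(3*t) + 4*t*exp(3*t) + exp(3*t)]

Strategy: write B = P · J · P⁻¹ where J is a Jordan canonical form, so e^{tB} = P · e^{tJ} · P⁻¹, and e^{tJ} can be computed block-by-block.

B has Jordan form
J =
  [3, 1, 0]
  [0, 3, 1]
  [0, 0, 3]
(up to reordering of blocks).

Per-block formulas:
  For a 3×3 Jordan block J_3(3): exp(t · J_3(3)) = e^(3t)·(I + t·N + (t^2/2)·N^2), where N is the 3×3 nilpotent shift.

After assembling e^{tJ} and conjugating by P, we get:

e^{tB} =
  [2*t^2*exp(3*t) + exp(3*t), t^2*exp(3*t) - 3*t*exp(3*t), 2*t^2*exp(3*t) - 2*t*exp(3*t)]
  [2*t^2*exp(3*t) - 2*t*exp(3*t), t^2*exp(3*t) - 4*t*exp(3*t) + exp(3*t), 2*t^2*exp(3*t) - 4*t*exp(3*t)]
  [-3*t^2*exp(3*t) + t*exp(3*t), -3*t^2*exp(3*t)/2 + 5*t*exp(3*t), -3*t^2*exp(3*t) + 4*t*exp(3*t) + exp(3*t)]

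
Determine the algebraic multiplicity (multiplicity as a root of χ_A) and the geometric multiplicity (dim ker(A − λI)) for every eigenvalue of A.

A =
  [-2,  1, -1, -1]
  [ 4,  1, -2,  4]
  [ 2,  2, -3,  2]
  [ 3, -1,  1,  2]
λ = -1: alg = 3, geom = 2; λ = 1: alg = 1, geom = 1

Step 1 — factor the characteristic polynomial to read off the algebraic multiplicities:
  χ_A(x) = (x - 1)*(x + 1)^3

Step 2 — compute geometric multiplicities via the rank-nullity identity g(λ) = n − rank(A − λI):
  rank(A − (-1)·I) = 2, so dim ker(A − (-1)·I) = n − 2 = 2
  rank(A − (1)·I) = 3, so dim ker(A − (1)·I) = n − 3 = 1

Summary:
  λ = -1: algebraic multiplicity = 3, geometric multiplicity = 2
  λ = 1: algebraic multiplicity = 1, geometric multiplicity = 1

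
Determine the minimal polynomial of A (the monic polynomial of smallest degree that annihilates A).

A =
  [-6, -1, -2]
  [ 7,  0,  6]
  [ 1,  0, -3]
x^3 + 9*x^2 + 27*x + 27

The characteristic polynomial is χ_A(x) = (x + 3)^3, so the eigenvalues are known. The minimal polynomial is
  m_A(x) = Π_λ (x − λ)^{k_λ}
where k_λ is the size of the *largest* Jordan block for λ (equivalently, the smallest k with (A − λI)^k v = 0 for every generalised eigenvector v of λ).

  λ = -3: largest Jordan block has size 3, contributing (x + 3)^3

So m_A(x) = (x + 3)^3 = x^3 + 9*x^2 + 27*x + 27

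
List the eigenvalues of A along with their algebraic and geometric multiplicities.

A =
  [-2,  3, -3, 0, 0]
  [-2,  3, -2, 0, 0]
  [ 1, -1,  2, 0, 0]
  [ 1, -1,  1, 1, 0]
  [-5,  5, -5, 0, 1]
λ = 1: alg = 5, geom = 4

Step 1 — factor the characteristic polynomial to read off the algebraic multiplicities:
  χ_A(x) = (x - 1)^5

Step 2 — compute geometric multiplicities via the rank-nullity identity g(λ) = n − rank(A − λI):
  rank(A − (1)·I) = 1, so dim ker(A − (1)·I) = n − 1 = 4

Summary:
  λ = 1: algebraic multiplicity = 5, geometric multiplicity = 4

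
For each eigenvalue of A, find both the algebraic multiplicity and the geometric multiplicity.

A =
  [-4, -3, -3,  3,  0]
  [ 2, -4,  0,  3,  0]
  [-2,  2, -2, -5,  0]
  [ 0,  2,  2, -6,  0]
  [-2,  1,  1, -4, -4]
λ = -4: alg = 5, geom = 3

Step 1 — factor the characteristic polynomial to read off the algebraic multiplicities:
  χ_A(x) = (x + 4)^5

Step 2 — compute geometric multiplicities via the rank-nullity identity g(λ) = n − rank(A − λI):
  rank(A − (-4)·I) = 2, so dim ker(A − (-4)·I) = n − 2 = 3

Summary:
  λ = -4: algebraic multiplicity = 5, geometric multiplicity = 3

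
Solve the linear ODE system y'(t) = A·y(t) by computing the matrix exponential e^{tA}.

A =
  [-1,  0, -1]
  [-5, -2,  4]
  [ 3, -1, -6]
e^{tA} =
  [t^2*exp(-3*t)/2 + 2*t*exp(-3*t) + exp(-3*t), t^2*exp(-3*t)/2, t^2*exp(-3*t)/2 - t*exp(-3*t)]
  [-3*t^2*exp(-3*t)/2 - 5*t*exp(-3*t), -3*t^2*exp(-3*t)/2 + t*exp(-3*t) + exp(-3*t), -3*t^2*exp(-3*t)/2 + 4*t*exp(-3*t)]
  [t^2*exp(-3*t) + 3*t*exp(-3*t), t^2*exp(-3*t) - t*exp(-3*t), t^2*exp(-3*t) - 3*t*exp(-3*t) + exp(-3*t)]

Strategy: write A = P · J · P⁻¹ where J is a Jordan canonical form, so e^{tA} = P · e^{tJ} · P⁻¹, and e^{tJ} can be computed block-by-block.

A has Jordan form
J =
  [-3,  1,  0]
  [ 0, -3,  1]
  [ 0,  0, -3]
(up to reordering of blocks).

Per-block formulas:
  For a 3×3 Jordan block J_3(-3): exp(t · J_3(-3)) = e^(-3t)·(I + t·N + (t^2/2)·N^2), where N is the 3×3 nilpotent shift.

After assembling e^{tJ} and conjugating by P, we get:

e^{tA} =
  [t^2*exp(-3*t)/2 + 2*t*exp(-3*t) + exp(-3*t), t^2*exp(-3*t)/2, t^2*exp(-3*t)/2 - t*exp(-3*t)]
  [-3*t^2*exp(-3*t)/2 - 5*t*exp(-3*t), -3*t^2*exp(-3*t)/2 + t*exp(-3*t) + exp(-3*t), -3*t^2*exp(-3*t)/2 + 4*t*exp(-3*t)]
  [t^2*exp(-3*t) + 3*t*exp(-3*t), t^2*exp(-3*t) - t*exp(-3*t), t^2*exp(-3*t) - 3*t*exp(-3*t) + exp(-3*t)]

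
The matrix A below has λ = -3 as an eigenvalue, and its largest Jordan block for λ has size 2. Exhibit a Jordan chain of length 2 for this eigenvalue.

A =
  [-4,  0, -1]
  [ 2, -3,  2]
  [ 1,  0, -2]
A Jordan chain for λ = -3 of length 2:
v_1 = (-1, 2, 1)ᵀ
v_2 = (1, 0, 0)ᵀ

Let N = A − (-3)·I. We want v_2 with N^2 v_2 = 0 but N^1 v_2 ≠ 0; then v_{j-1} := N · v_j for j = 2, …, 2.

Pick v_2 = (1, 0, 0)ᵀ.
Then v_1 = N · v_2 = (-1, 2, 1)ᵀ.

Sanity check: (A − (-3)·I) v_1 = (0, 0, 0)ᵀ = 0. ✓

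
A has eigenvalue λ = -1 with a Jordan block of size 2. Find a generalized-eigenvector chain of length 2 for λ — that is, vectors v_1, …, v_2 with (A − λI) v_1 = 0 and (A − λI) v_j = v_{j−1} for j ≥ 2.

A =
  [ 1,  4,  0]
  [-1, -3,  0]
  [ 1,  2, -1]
A Jordan chain for λ = -1 of length 2:
v_1 = (2, -1, 1)ᵀ
v_2 = (1, 0, 0)ᵀ

Let N = A − (-1)·I. We want v_2 with N^2 v_2 = 0 but N^1 v_2 ≠ 0; then v_{j-1} := N · v_j for j = 2, …, 2.

Pick v_2 = (1, 0, 0)ᵀ.
Then v_1 = N · v_2 = (2, -1, 1)ᵀ.

Sanity check: (A − (-1)·I) v_1 = (0, 0, 0)ᵀ = 0. ✓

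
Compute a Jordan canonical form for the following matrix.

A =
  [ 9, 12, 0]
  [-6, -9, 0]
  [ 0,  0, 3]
J_1(-3) ⊕ J_1(3) ⊕ J_1(3)

The characteristic polynomial is
  det(x·I − A) = x^3 - 3*x^2 - 9*x + 27 = (x - 3)^2*(x + 3)

Eigenvalues and multiplicities (the geometric multiplicity of λ is n − rank(A − λI), which equals the number of Jordan blocks for λ):
  λ = -3: algebraic multiplicity = 1, geometric multiplicity = 1
  λ = 3: algebraic multiplicity = 2, geometric multiplicity = 2

Determining the block sizes for each eigenvalue:
  λ = -3: one block (gm = 1), so the single block has size am = 1 → block sizes [1]
  λ = 3: gm = am = 2, so every block has size 1 → block sizes [1, 1]

Assembling the blocks gives a Jordan form
J =
  [-3, 0, 0]
  [ 0, 3, 0]
  [ 0, 0, 3]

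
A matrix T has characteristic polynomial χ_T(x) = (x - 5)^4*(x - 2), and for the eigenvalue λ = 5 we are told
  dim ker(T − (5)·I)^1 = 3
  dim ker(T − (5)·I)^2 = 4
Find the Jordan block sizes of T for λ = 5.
Block sizes for λ = 5: [2, 1, 1]

From the dimensions of kernels of powers, the number of Jordan blocks of size at least j is d_j − d_{j−1} where d_j = dim ker(N^j) (with d_0 = 0). Computing the differences gives [3, 1].
The number of blocks of size exactly k is (#blocks of size ≥ k) − (#blocks of size ≥ k + 1), so the partition is: 2 block(s) of size 1, 1 block(s) of size 2.
In nonincreasing order the block sizes are [2, 1, 1].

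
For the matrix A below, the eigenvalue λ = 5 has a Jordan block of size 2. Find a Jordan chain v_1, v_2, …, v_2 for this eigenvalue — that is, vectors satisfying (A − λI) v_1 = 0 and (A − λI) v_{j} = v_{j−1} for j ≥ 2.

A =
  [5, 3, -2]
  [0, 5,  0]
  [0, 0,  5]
A Jordan chain for λ = 5 of length 2:
v_1 = (3, 0, 0)ᵀ
v_2 = (0, 1, 0)ᵀ

Let N = A − (5)·I. We want v_2 with N^2 v_2 = 0 but N^1 v_2 ≠ 0; then v_{j-1} := N · v_j for j = 2, …, 2.

Pick v_2 = (0, 1, 0)ᵀ.
Then v_1 = N · v_2 = (3, 0, 0)ᵀ.

Sanity check: (A − (5)·I) v_1 = (0, 0, 0)ᵀ = 0. ✓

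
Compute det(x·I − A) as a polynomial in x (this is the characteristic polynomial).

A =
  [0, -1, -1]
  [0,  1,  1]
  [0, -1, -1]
x^3

Expanding det(x·I − A) (e.g. by cofactor expansion or by noting that A is similar to its Jordan form J, which has the same characteristic polynomial as A) gives
  χ_A(x) = x^3
which factors as x^3. The eigenvalues (with algebraic multiplicities) are λ = 0 with multiplicity 3.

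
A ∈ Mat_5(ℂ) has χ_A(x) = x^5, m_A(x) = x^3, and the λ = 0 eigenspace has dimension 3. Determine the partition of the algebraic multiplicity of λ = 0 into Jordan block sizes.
Block sizes for λ = 0: [3, 1, 1]

Step 1 — from the characteristic polynomial, algebraic multiplicity of λ = 0 is 5. From dim ker(A − (0)·I) = 3, there are exactly 3 Jordan blocks for λ = 0.
Step 2 — from the minimal polynomial, the factor (x − 0)^3 tells us the largest block for λ = 0 has size 3.
Step 3 — with total size 5, 3 blocks, and largest block 3, the block sizes (in nonincreasing order) are [3, 1, 1].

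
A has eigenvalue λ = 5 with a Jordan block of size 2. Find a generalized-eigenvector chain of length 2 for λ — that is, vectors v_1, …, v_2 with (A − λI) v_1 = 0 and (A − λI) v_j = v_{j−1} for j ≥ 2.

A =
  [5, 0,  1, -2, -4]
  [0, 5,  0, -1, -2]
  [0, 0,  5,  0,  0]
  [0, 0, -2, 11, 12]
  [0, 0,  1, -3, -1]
A Jordan chain for λ = 5 of length 2:
v_1 = (1, 0, 0, -2, 1)ᵀ
v_2 = (0, 0, 1, 0, 0)ᵀ

Let N = A − (5)·I. We want v_2 with N^2 v_2 = 0 but N^1 v_2 ≠ 0; then v_{j-1} := N · v_j for j = 2, …, 2.

Pick v_2 = (0, 0, 1, 0, 0)ᵀ.
Then v_1 = N · v_2 = (1, 0, 0, -2, 1)ᵀ.

Sanity check: (A − (5)·I) v_1 = (0, 0, 0, 0, 0)ᵀ = 0. ✓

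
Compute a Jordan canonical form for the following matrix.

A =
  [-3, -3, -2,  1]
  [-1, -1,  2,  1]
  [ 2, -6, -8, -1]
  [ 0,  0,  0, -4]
J_2(-4) ⊕ J_2(-4)

The characteristic polynomial is
  det(x·I − A) = x^4 + 16*x^3 + 96*x^2 + 256*x + 256 = (x + 4)^4

Eigenvalues and multiplicities (the geometric multiplicity of λ is n − rank(A − λI), which equals the number of Jordan blocks for λ):
  λ = -4: algebraic multiplicity = 4, geometric multiplicity = 2

Determining the block sizes for each eigenvalue:
  λ = -4: with am = 4 and gm = 2, the partition is not yet determined (e.g. several partitions of 4 into 2 parts exist). Let N = A − (-4)·I. Computing rank(N^1) = 2, rank(N^2) = 0; the number of blocks of size ≥ j is rank(N^{j−1}) − rank(N^j), giving [2, 2]. So we have 2 block(s) of size 2 → block sizes [2, 2]

Assembling the blocks gives a Jordan form
J =
  [-4,  1,  0,  0]
  [ 0, -4,  0,  0]
  [ 0,  0, -4,  1]
  [ 0,  0,  0, -4]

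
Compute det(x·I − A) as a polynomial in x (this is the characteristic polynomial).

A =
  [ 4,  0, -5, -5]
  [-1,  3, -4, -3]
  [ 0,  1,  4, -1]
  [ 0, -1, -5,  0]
x^4 - 11*x^3 + 36*x^2 - 16*x - 64

Expanding det(x·I − A) (e.g. by cofactor expansion or by noting that A is similar to its Jordan form J, which has the same characteristic polynomial as A) gives
  χ_A(x) = x^4 - 11*x^3 + 36*x^2 - 16*x - 64
which factors as (x - 4)^3*(x + 1). The eigenvalues (with algebraic multiplicities) are λ = -1 with multiplicity 1, λ = 4 with multiplicity 3.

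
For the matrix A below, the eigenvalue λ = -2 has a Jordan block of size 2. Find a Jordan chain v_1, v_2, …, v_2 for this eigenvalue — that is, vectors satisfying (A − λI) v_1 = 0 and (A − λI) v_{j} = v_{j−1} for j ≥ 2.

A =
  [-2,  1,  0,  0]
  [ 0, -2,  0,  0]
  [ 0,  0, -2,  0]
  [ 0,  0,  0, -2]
A Jordan chain for λ = -2 of length 2:
v_1 = (1, 0, 0, 0)ᵀ
v_2 = (0, 1, 0, 0)ᵀ

Let N = A − (-2)·I. We want v_2 with N^2 v_2 = 0 but N^1 v_2 ≠ 0; then v_{j-1} := N · v_j for j = 2, …, 2.

Pick v_2 = (0, 1, 0, 0)ᵀ.
Then v_1 = N · v_2 = (1, 0, 0, 0)ᵀ.

Sanity check: (A − (-2)·I) v_1 = (0, 0, 0, 0)ᵀ = 0. ✓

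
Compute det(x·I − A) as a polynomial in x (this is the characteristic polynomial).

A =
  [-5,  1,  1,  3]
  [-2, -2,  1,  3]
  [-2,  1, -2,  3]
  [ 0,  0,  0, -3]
x^4 + 12*x^3 + 54*x^2 + 108*x + 81

Expanding det(x·I − A) (e.g. by cofactor expansion or by noting that A is similar to its Jordan form J, which has the same characteristic polynomial as A) gives
  χ_A(x) = x^4 + 12*x^3 + 54*x^2 + 108*x + 81
which factors as (x + 3)^4. The eigenvalues (with algebraic multiplicities) are λ = -3 with multiplicity 4.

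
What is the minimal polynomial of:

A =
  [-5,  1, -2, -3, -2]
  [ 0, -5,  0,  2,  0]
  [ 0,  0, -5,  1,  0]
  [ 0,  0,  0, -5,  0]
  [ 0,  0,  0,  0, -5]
x^2 + 10*x + 25

The characteristic polynomial is χ_A(x) = (x + 5)^5, so the eigenvalues are known. The minimal polynomial is
  m_A(x) = Π_λ (x − λ)^{k_λ}
where k_λ is the size of the *largest* Jordan block for λ (equivalently, the smallest k with (A − λI)^k v = 0 for every generalised eigenvector v of λ).

  λ = -5: largest Jordan block has size 2, contributing (x + 5)^2

So m_A(x) = (x + 5)^2 = x^2 + 10*x + 25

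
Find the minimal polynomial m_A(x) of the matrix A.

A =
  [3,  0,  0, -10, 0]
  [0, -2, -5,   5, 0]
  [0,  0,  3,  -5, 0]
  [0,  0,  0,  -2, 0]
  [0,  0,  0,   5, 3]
x^2 - x - 6

The characteristic polynomial is χ_A(x) = (x - 3)^3*(x + 2)^2, so the eigenvalues are known. The minimal polynomial is
  m_A(x) = Π_λ (x − λ)^{k_λ}
where k_λ is the size of the *largest* Jordan block for λ (equivalently, the smallest k with (A − λI)^k v = 0 for every generalised eigenvector v of λ).

  λ = -2: largest Jordan block has size 1, contributing (x + 2)
  λ = 3: largest Jordan block has size 1, contributing (x − 3)

So m_A(x) = (x - 3)*(x + 2) = x^2 - x - 6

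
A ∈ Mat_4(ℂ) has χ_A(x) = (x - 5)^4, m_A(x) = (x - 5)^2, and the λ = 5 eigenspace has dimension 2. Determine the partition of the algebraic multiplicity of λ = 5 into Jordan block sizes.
Block sizes for λ = 5: [2, 2]

Step 1 — from the characteristic polynomial, algebraic multiplicity of λ = 5 is 4. From dim ker(A − (5)·I) = 2, there are exactly 2 Jordan blocks for λ = 5.
Step 2 — from the minimal polynomial, the factor (x − 5)^2 tells us the largest block for λ = 5 has size 2.
Step 3 — with total size 4, 2 blocks, and largest block 2, the block sizes (in nonincreasing order) are [2, 2].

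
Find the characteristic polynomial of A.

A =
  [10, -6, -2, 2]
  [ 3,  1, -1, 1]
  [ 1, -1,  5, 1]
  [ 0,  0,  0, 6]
x^4 - 22*x^3 + 180*x^2 - 648*x + 864

Expanding det(x·I − A) (e.g. by cofactor expansion or by noting that A is similar to its Jordan form J, which has the same characteristic polynomial as A) gives
  χ_A(x) = x^4 - 22*x^3 + 180*x^2 - 648*x + 864
which factors as (x - 6)^3*(x - 4). The eigenvalues (with algebraic multiplicities) are λ = 4 with multiplicity 1, λ = 6 with multiplicity 3.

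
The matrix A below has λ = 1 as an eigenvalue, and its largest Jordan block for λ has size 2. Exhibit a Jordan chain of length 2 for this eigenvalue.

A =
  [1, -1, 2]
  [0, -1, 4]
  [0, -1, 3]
A Jordan chain for λ = 1 of length 2:
v_1 = (-1, -2, -1)ᵀ
v_2 = (0, 1, 0)ᵀ

Let N = A − (1)·I. We want v_2 with N^2 v_2 = 0 but N^1 v_2 ≠ 0; then v_{j-1} := N · v_j for j = 2, …, 2.

Pick v_2 = (0, 1, 0)ᵀ.
Then v_1 = N · v_2 = (-1, -2, -1)ᵀ.

Sanity check: (A − (1)·I) v_1 = (0, 0, 0)ᵀ = 0. ✓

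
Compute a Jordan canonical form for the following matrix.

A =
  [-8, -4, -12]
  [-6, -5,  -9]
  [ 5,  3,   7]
J_3(-2)

The characteristic polynomial is
  det(x·I − A) = x^3 + 6*x^2 + 12*x + 8 = (x + 2)^3

Eigenvalues and multiplicities (the geometric multiplicity of λ is n − rank(A − λI), which equals the number of Jordan blocks for λ):
  λ = -2: algebraic multiplicity = 3, geometric multiplicity = 1

Determining the block sizes for each eigenvalue:
  λ = -2: one block (gm = 1), so the single block has size am = 3 → block sizes [3]

Assembling the blocks gives a Jordan form
J =
  [-2,  1,  0]
  [ 0, -2,  1]
  [ 0,  0, -2]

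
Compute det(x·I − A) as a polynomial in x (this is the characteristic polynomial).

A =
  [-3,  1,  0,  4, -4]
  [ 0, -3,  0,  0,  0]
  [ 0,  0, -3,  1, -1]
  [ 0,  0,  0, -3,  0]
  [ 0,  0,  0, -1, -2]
x^5 + 14*x^4 + 78*x^3 + 216*x^2 + 297*x + 162

Expanding det(x·I − A) (e.g. by cofactor expansion or by noting that A is similar to its Jordan form J, which has the same characteristic polynomial as A) gives
  χ_A(x) = x^5 + 14*x^4 + 78*x^3 + 216*x^2 + 297*x + 162
which factors as (x + 2)*(x + 3)^4. The eigenvalues (with algebraic multiplicities) are λ = -3 with multiplicity 4, λ = -2 with multiplicity 1.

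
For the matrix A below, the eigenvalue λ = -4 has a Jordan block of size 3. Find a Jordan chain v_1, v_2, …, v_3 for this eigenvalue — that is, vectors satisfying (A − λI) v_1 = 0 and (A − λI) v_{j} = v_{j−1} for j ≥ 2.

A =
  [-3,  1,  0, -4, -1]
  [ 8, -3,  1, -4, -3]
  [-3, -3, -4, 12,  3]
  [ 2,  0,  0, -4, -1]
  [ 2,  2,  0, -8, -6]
A Jordan chain for λ = -4 of length 3:
v_1 = (-1, -1, 3, 0, -2)ᵀ
v_2 = (1, 8, -3, 2, 2)ᵀ
v_3 = (1, 0, 0, 0, 0)ᵀ

Let N = A − (-4)·I. We want v_3 with N^3 v_3 = 0 but N^2 v_3 ≠ 0; then v_{j-1} := N · v_j for j = 3, …, 2.

Pick v_3 = (1, 0, 0, 0, 0)ᵀ.
Then v_2 = N · v_3 = (1, 8, -3, 2, 2)ᵀ.
Then v_1 = N · v_2 = (-1, -1, 3, 0, -2)ᵀ.

Sanity check: (A − (-4)·I) v_1 = (0, 0, 0, 0, 0)ᵀ = 0. ✓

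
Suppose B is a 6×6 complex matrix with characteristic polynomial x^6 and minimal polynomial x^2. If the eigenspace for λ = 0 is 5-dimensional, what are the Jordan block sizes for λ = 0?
Block sizes for λ = 0: [2, 1, 1, 1, 1]

Step 1 — from the characteristic polynomial, algebraic multiplicity of λ = 0 is 6. From dim ker(B − (0)·I) = 5, there are exactly 5 Jordan blocks for λ = 0.
Step 2 — from the minimal polynomial, the factor (x − 0)^2 tells us the largest block for λ = 0 has size 2.
Step 3 — with total size 6, 5 blocks, and largest block 2, the block sizes (in nonincreasing order) are [2, 1, 1, 1, 1].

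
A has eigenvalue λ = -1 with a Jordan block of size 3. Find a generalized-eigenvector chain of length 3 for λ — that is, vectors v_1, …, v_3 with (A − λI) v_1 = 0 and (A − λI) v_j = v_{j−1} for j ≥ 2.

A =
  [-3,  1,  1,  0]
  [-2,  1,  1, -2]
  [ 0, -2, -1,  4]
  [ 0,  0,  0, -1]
A Jordan chain for λ = -1 of length 3:
v_1 = (2, 0, 4, 0)ᵀ
v_2 = (-2, -2, 0, 0)ᵀ
v_3 = (1, 0, 0, 0)ᵀ

Let N = A − (-1)·I. We want v_3 with N^3 v_3 = 0 but N^2 v_3 ≠ 0; then v_{j-1} := N · v_j for j = 3, …, 2.

Pick v_3 = (1, 0, 0, 0)ᵀ.
Then v_2 = N · v_3 = (-2, -2, 0, 0)ᵀ.
Then v_1 = N · v_2 = (2, 0, 4, 0)ᵀ.

Sanity check: (A − (-1)·I) v_1 = (0, 0, 0, 0)ᵀ = 0. ✓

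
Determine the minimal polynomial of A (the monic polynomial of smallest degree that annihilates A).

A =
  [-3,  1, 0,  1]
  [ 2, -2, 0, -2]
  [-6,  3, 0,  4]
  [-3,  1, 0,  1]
x^4 + 4*x^3 + 4*x^2

The characteristic polynomial is χ_A(x) = x^2*(x + 2)^2, so the eigenvalues are known. The minimal polynomial is
  m_A(x) = Π_λ (x − λ)^{k_λ}
where k_λ is the size of the *largest* Jordan block for λ (equivalently, the smallest k with (A − λI)^k v = 0 for every generalised eigenvector v of λ).

  λ = -2: largest Jordan block has size 2, contributing (x + 2)^2
  λ = 0: largest Jordan block has size 2, contributing (x − 0)^2

So m_A(x) = x^2*(x + 2)^2 = x^4 + 4*x^3 + 4*x^2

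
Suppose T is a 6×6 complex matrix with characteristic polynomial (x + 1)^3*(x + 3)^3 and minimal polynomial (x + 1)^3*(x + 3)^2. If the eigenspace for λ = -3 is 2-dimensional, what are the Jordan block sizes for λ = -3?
Block sizes for λ = -3: [2, 1]

Step 1 — from the characteristic polynomial, algebraic multiplicity of λ = -3 is 3. From dim ker(T − (-3)·I) = 2, there are exactly 2 Jordan blocks for λ = -3.
Step 2 — from the minimal polynomial, the factor (x + 3)^2 tells us the largest block for λ = -3 has size 2.
Step 3 — with total size 3, 2 blocks, and largest block 2, the block sizes (in nonincreasing order) are [2, 1].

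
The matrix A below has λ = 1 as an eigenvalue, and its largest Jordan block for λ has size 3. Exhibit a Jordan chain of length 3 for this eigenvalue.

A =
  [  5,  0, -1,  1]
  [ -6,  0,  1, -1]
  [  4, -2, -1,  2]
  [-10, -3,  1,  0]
A Jordan chain for λ = 1 of length 3:
v_1 = (2, -4, 0, -8)ᵀ
v_2 = (4, -6, 4, -10)ᵀ
v_3 = (1, 0, 0, 0)ᵀ

Let N = A − (1)·I. We want v_3 with N^3 v_3 = 0 but N^2 v_3 ≠ 0; then v_{j-1} := N · v_j for j = 3, …, 2.

Pick v_3 = (1, 0, 0, 0)ᵀ.
Then v_2 = N · v_3 = (4, -6, 4, -10)ᵀ.
Then v_1 = N · v_2 = (2, -4, 0, -8)ᵀ.

Sanity check: (A − (1)·I) v_1 = (0, 0, 0, 0)ᵀ = 0. ✓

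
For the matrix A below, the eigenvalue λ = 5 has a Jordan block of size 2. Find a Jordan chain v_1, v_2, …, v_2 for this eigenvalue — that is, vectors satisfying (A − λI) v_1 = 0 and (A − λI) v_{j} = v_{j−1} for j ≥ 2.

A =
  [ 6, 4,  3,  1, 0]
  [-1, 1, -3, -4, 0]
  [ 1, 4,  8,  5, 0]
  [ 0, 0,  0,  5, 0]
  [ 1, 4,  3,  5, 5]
A Jordan chain for λ = 5 of length 2:
v_1 = (1, -1, 1, 0, 1)ᵀ
v_2 = (1, 0, 0, 0, 0)ᵀ

Let N = A − (5)·I. We want v_2 with N^2 v_2 = 0 but N^1 v_2 ≠ 0; then v_{j-1} := N · v_j for j = 2, …, 2.

Pick v_2 = (1, 0, 0, 0, 0)ᵀ.
Then v_1 = N · v_2 = (1, -1, 1, 0, 1)ᵀ.

Sanity check: (A − (5)·I) v_1 = (0, 0, 0, 0, 0)ᵀ = 0. ✓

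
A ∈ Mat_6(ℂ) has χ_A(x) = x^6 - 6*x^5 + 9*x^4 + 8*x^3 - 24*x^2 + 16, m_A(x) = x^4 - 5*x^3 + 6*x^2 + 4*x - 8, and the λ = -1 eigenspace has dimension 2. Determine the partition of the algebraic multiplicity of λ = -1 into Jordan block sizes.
Block sizes for λ = -1: [1, 1]

Step 1 — from the characteristic polynomial, algebraic multiplicity of λ = -1 is 2. From dim ker(A − (-1)·I) = 2, there are exactly 2 Jordan blocks for λ = -1.
Step 2 — from the minimal polynomial, the factor (x + 1) tells us the largest block for λ = -1 has size 1.
Step 3 — with total size 2, 2 blocks, and largest block 1, the block sizes (in nonincreasing order) are [1, 1].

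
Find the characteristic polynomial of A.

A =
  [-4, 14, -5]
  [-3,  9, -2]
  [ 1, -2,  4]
x^3 - 9*x^2 + 27*x - 27

Expanding det(x·I − A) (e.g. by cofactor expansion or by noting that A is similar to its Jordan form J, which has the same characteristic polynomial as A) gives
  χ_A(x) = x^3 - 9*x^2 + 27*x - 27
which factors as (x - 3)^3. The eigenvalues (with algebraic multiplicities) are λ = 3 with multiplicity 3.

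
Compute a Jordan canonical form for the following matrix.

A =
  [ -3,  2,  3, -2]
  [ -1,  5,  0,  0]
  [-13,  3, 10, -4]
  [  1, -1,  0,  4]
J_3(4) ⊕ J_1(4)

The characteristic polynomial is
  det(x·I − A) = x^4 - 16*x^3 + 96*x^2 - 256*x + 256 = (x - 4)^4

Eigenvalues and multiplicities (the geometric multiplicity of λ is n − rank(A − λI), which equals the number of Jordan blocks for λ):
  λ = 4: algebraic multiplicity = 4, geometric multiplicity = 2

Determining the block sizes for each eigenvalue:
  λ = 4: with am = 4 and gm = 2, the partition is not yet determined (e.g. several partitions of 4 into 2 parts exist). Let N = A − (4)·I. Computing rank(N^1) = 2, rank(N^2) = 1, rank(N^3) = 0; the number of blocks of size ≥ j is rank(N^{j−1}) − rank(N^j), giving [2, 1, 1]. So we have 1 block(s) of size 3, 1 block(s) of size 1 → block sizes [3, 1]

Assembling the blocks gives a Jordan form
J =
  [4, 1, 0, 0]
  [0, 4, 1, 0]
  [0, 0, 4, 0]
  [0, 0, 0, 4]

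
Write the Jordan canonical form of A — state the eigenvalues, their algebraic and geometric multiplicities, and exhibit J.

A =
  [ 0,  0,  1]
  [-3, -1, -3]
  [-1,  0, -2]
J_2(-1) ⊕ J_1(-1)

The characteristic polynomial is
  det(x·I − A) = x^3 + 3*x^2 + 3*x + 1 = (x + 1)^3

Eigenvalues and multiplicities (the geometric multiplicity of λ is n − rank(A − λI), which equals the number of Jordan blocks for λ):
  λ = -1: algebraic multiplicity = 3, geometric multiplicity = 2

Determining the block sizes for each eigenvalue:
  λ = -1: 2 blocks summing to 3 forces exactly one block of size 2 and the rest size 1 → block sizes [2, 1]

Assembling the blocks gives a Jordan form
J =
  [-1,  1,  0]
  [ 0, -1,  0]
  [ 0,  0, -1]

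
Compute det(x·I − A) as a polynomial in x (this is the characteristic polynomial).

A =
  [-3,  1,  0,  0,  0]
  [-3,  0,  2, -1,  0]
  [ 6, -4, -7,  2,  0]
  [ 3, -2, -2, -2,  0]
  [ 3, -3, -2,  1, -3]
x^5 + 15*x^4 + 90*x^3 + 270*x^2 + 405*x + 243

Expanding det(x·I − A) (e.g. by cofactor expansion or by noting that A is similar to its Jordan form J, which has the same characteristic polynomial as A) gives
  χ_A(x) = x^5 + 15*x^4 + 90*x^3 + 270*x^2 + 405*x + 243
which factors as (x + 3)^5. The eigenvalues (with algebraic multiplicities) are λ = -3 with multiplicity 5.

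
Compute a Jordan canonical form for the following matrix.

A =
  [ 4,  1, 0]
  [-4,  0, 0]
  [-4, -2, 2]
J_2(2) ⊕ J_1(2)

The characteristic polynomial is
  det(x·I − A) = x^3 - 6*x^2 + 12*x - 8 = (x - 2)^3

Eigenvalues and multiplicities (the geometric multiplicity of λ is n − rank(A − λI), which equals the number of Jordan blocks for λ):
  λ = 2: algebraic multiplicity = 3, geometric multiplicity = 2

Determining the block sizes for each eigenvalue:
  λ = 2: 2 blocks summing to 3 forces exactly one block of size 2 and the rest size 1 → block sizes [2, 1]

Assembling the blocks gives a Jordan form
J =
  [2, 1, 0]
  [0, 2, 0]
  [0, 0, 2]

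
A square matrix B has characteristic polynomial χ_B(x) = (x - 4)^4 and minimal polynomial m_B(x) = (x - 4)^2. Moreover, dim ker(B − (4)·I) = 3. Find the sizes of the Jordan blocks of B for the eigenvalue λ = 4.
Block sizes for λ = 4: [2, 1, 1]

Step 1 — from the characteristic polynomial, algebraic multiplicity of λ = 4 is 4. From dim ker(B − (4)·I) = 3, there are exactly 3 Jordan blocks for λ = 4.
Step 2 — from the minimal polynomial, the factor (x − 4)^2 tells us the largest block for λ = 4 has size 2.
Step 3 — with total size 4, 3 blocks, and largest block 2, the block sizes (in nonincreasing order) are [2, 1, 1].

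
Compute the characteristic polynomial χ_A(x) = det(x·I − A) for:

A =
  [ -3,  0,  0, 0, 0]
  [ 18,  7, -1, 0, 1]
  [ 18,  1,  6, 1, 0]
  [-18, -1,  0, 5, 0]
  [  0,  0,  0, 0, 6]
x^5 - 21*x^4 + 144*x^3 - 216*x^2 - 1296*x + 3888

Expanding det(x·I − A) (e.g. by cofactor expansion or by noting that A is similar to its Jordan form J, which has the same characteristic polynomial as A) gives
  χ_A(x) = x^5 - 21*x^4 + 144*x^3 - 216*x^2 - 1296*x + 3888
which factors as (x - 6)^4*(x + 3). The eigenvalues (with algebraic multiplicities) are λ = -3 with multiplicity 1, λ = 6 with multiplicity 4.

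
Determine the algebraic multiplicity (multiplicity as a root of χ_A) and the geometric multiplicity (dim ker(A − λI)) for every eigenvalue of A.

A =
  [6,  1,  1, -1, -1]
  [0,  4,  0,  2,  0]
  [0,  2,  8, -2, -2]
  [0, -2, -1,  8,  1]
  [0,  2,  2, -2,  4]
λ = 6: alg = 5, geom = 3

Step 1 — factor the characteristic polynomial to read off the algebraic multiplicities:
  χ_A(x) = (x - 6)^5

Step 2 — compute geometric multiplicities via the rank-nullity identity g(λ) = n − rank(A − λI):
  rank(A − (6)·I) = 2, so dim ker(A − (6)·I) = n − 2 = 3

Summary:
  λ = 6: algebraic multiplicity = 5, geometric multiplicity = 3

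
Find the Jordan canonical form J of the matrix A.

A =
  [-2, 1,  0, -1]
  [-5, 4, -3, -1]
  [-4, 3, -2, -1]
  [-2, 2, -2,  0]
J_3(0) ⊕ J_1(0)

The characteristic polynomial is
  det(x·I − A) = x^4

Eigenvalues and multiplicities (the geometric multiplicity of λ is n − rank(A − λI), which equals the number of Jordan blocks for λ):
  λ = 0: algebraic multiplicity = 4, geometric multiplicity = 2

Determining the block sizes for each eigenvalue:
  λ = 0: with am = 4 and gm = 2, the partition is not yet determined (e.g. several partitions of 4 into 2 parts exist). Let N = A − (0)·I. Computing rank(N^1) = 2, rank(N^2) = 1, rank(N^3) = 0; the number of blocks of size ≥ j is rank(N^{j−1}) − rank(N^j), giving [2, 1, 1]. So we have 1 block(s) of size 3, 1 block(s) of size 1 → block sizes [3, 1]

Assembling the blocks gives a Jordan form
J =
  [0, 1, 0, 0]
  [0, 0, 1, 0]
  [0, 0, 0, 0]
  [0, 0, 0, 0]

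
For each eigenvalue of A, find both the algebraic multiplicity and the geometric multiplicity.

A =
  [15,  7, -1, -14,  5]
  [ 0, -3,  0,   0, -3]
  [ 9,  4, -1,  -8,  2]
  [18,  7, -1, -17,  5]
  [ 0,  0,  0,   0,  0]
λ = -3: alg = 2, geom = 2; λ = 0: alg = 3, geom = 2

Step 1 — factor the characteristic polynomial to read off the algebraic multiplicities:
  χ_A(x) = x^3*(x + 3)^2

Step 2 — compute geometric multiplicities via the rank-nullity identity g(λ) = n − rank(A − λI):
  rank(A − (-3)·I) = 3, so dim ker(A − (-3)·I) = n − 3 = 2
  rank(A − (0)·I) = 3, so dim ker(A − (0)·I) = n − 3 = 2

Summary:
  λ = -3: algebraic multiplicity = 2, geometric multiplicity = 2
  λ = 0: algebraic multiplicity = 3, geometric multiplicity = 2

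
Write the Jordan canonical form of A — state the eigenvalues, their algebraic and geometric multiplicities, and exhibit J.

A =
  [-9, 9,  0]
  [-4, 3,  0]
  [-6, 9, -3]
J_2(-3) ⊕ J_1(-3)

The characteristic polynomial is
  det(x·I − A) = x^3 + 9*x^2 + 27*x + 27 = (x + 3)^3

Eigenvalues and multiplicities (the geometric multiplicity of λ is n − rank(A − λI), which equals the number of Jordan blocks for λ):
  λ = -3: algebraic multiplicity = 3, geometric multiplicity = 2

Determining the block sizes for each eigenvalue:
  λ = -3: 2 blocks summing to 3 forces exactly one block of size 2 and the rest size 1 → block sizes [2, 1]

Assembling the blocks gives a Jordan form
J =
  [-3,  1,  0]
  [ 0, -3,  0]
  [ 0,  0, -3]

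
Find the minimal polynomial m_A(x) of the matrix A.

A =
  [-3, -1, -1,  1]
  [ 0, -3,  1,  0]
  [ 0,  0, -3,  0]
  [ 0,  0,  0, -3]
x^3 + 9*x^2 + 27*x + 27

The characteristic polynomial is χ_A(x) = (x + 3)^4, so the eigenvalues are known. The minimal polynomial is
  m_A(x) = Π_λ (x − λ)^{k_λ}
where k_λ is the size of the *largest* Jordan block for λ (equivalently, the smallest k with (A − λI)^k v = 0 for every generalised eigenvector v of λ).

  λ = -3: largest Jordan block has size 3, contributing (x + 3)^3

So m_A(x) = (x + 3)^3 = x^3 + 9*x^2 + 27*x + 27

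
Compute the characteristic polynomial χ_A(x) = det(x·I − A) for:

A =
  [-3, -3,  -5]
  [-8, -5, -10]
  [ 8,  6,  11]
x^3 - 3*x^2 + 3*x - 1

Expanding det(x·I − A) (e.g. by cofactor expansion or by noting that A is similar to its Jordan form J, which has the same characteristic polynomial as A) gives
  χ_A(x) = x^3 - 3*x^2 + 3*x - 1
which factors as (x - 1)^3. The eigenvalues (with algebraic multiplicities) are λ = 1 with multiplicity 3.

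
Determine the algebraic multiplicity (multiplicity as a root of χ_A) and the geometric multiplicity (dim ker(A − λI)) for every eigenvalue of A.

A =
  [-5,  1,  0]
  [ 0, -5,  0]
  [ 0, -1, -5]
λ = -5: alg = 3, geom = 2

Step 1 — factor the characteristic polynomial to read off the algebraic multiplicities:
  χ_A(x) = (x + 5)^3

Step 2 — compute geometric multiplicities via the rank-nullity identity g(λ) = n − rank(A − λI):
  rank(A − (-5)·I) = 1, so dim ker(A − (-5)·I) = n − 1 = 2

Summary:
  λ = -5: algebraic multiplicity = 3, geometric multiplicity = 2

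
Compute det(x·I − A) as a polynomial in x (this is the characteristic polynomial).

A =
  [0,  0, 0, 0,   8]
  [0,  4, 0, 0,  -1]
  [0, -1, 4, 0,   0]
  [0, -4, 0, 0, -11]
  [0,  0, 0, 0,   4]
x^5 - 12*x^4 + 48*x^3 - 64*x^2

Expanding det(x·I − A) (e.g. by cofactor expansion or by noting that A is similar to its Jordan form J, which has the same characteristic polynomial as A) gives
  χ_A(x) = x^5 - 12*x^4 + 48*x^3 - 64*x^2
which factors as x^2*(x - 4)^3. The eigenvalues (with algebraic multiplicities) are λ = 0 with multiplicity 2, λ = 4 with multiplicity 3.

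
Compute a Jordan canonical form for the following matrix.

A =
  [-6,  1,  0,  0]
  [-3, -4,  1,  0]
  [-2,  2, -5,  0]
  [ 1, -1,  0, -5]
J_3(-5) ⊕ J_1(-5)

The characteristic polynomial is
  det(x·I − A) = x^4 + 20*x^3 + 150*x^2 + 500*x + 625 = (x + 5)^4

Eigenvalues and multiplicities (the geometric multiplicity of λ is n − rank(A − λI), which equals the number of Jordan blocks for λ):
  λ = -5: algebraic multiplicity = 4, geometric multiplicity = 2

Determining the block sizes for each eigenvalue:
  λ = -5: with am = 4 and gm = 2, the partition is not yet determined (e.g. several partitions of 4 into 2 parts exist). Let N = A − (-5)·I. Computing rank(N^1) = 2, rank(N^2) = 1, rank(N^3) = 0; the number of blocks of size ≥ j is rank(N^{j−1}) − rank(N^j), giving [2, 1, 1]. So we have 1 block(s) of size 3, 1 block(s) of size 1 → block sizes [3, 1]

Assembling the blocks gives a Jordan form
J =
  [-5,  1,  0,  0]
  [ 0, -5,  1,  0]
  [ 0,  0, -5,  0]
  [ 0,  0,  0, -5]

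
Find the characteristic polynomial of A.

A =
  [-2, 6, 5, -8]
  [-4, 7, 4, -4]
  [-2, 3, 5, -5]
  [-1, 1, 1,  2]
x^4 - 12*x^3 + 54*x^2 - 108*x + 81

Expanding det(x·I − A) (e.g. by cofactor expansion or by noting that A is similar to its Jordan form J, which has the same characteristic polynomial as A) gives
  χ_A(x) = x^4 - 12*x^3 + 54*x^2 - 108*x + 81
which factors as (x - 3)^4. The eigenvalues (with algebraic multiplicities) are λ = 3 with multiplicity 4.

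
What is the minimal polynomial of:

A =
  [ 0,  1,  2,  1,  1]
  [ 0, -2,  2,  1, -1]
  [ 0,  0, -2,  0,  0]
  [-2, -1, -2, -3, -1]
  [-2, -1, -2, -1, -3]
x^3 + 6*x^2 + 12*x + 8

The characteristic polynomial is χ_A(x) = (x + 2)^5, so the eigenvalues are known. The minimal polynomial is
  m_A(x) = Π_λ (x − λ)^{k_λ}
where k_λ is the size of the *largest* Jordan block for λ (equivalently, the smallest k with (A − λI)^k v = 0 for every generalised eigenvector v of λ).

  λ = -2: largest Jordan block has size 3, contributing (x + 2)^3

So m_A(x) = (x + 2)^3 = x^3 + 6*x^2 + 12*x + 8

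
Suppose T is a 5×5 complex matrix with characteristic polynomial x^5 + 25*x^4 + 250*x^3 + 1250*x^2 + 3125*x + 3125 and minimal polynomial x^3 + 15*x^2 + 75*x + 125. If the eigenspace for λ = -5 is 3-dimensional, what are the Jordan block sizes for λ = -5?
Block sizes for λ = -5: [3, 1, 1]

Step 1 — from the characteristic polynomial, algebraic multiplicity of λ = -5 is 5. From dim ker(T − (-5)·I) = 3, there are exactly 3 Jordan blocks for λ = -5.
Step 2 — from the minimal polynomial, the factor (x + 5)^3 tells us the largest block for λ = -5 has size 3.
Step 3 — with total size 5, 3 blocks, and largest block 3, the block sizes (in nonincreasing order) are [3, 1, 1].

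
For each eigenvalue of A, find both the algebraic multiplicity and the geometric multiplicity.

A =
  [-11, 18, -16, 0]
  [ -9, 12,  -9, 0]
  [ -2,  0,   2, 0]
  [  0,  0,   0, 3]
λ = 0: alg = 2, geom = 1; λ = 3: alg = 2, geom = 2

Step 1 — factor the characteristic polynomial to read off the algebraic multiplicities:
  χ_A(x) = x^2*(x - 3)^2

Step 2 — compute geometric multiplicities via the rank-nullity identity g(λ) = n − rank(A − λI):
  rank(A − (0)·I) = 3, so dim ker(A − (0)·I) = n − 3 = 1
  rank(A − (3)·I) = 2, so dim ker(A − (3)·I) = n − 2 = 2

Summary:
  λ = 0: algebraic multiplicity = 2, geometric multiplicity = 1
  λ = 3: algebraic multiplicity = 2, geometric multiplicity = 2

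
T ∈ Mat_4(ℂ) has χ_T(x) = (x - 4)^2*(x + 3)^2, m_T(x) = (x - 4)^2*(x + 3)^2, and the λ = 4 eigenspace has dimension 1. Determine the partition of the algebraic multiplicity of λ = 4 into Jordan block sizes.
Block sizes for λ = 4: [2]

Step 1 — from the characteristic polynomial, algebraic multiplicity of λ = 4 is 2. From dim ker(T − (4)·I) = 1, there are exactly 1 Jordan blocks for λ = 4.
Step 2 — from the minimal polynomial, the factor (x − 4)^2 tells us the largest block for λ = 4 has size 2.
Step 3 — with total size 2, 1 blocks, and largest block 2, the block sizes (in nonincreasing order) are [2].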